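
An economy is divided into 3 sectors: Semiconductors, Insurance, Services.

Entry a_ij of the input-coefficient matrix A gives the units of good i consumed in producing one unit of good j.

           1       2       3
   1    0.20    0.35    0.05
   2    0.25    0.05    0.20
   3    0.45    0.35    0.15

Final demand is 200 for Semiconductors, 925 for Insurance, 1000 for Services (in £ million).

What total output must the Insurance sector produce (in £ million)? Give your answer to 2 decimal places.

I − A =
  [   0.80    -0.35    -0.05]
  [  -0.25     0.95    -0.20]
  [  -0.45    -0.35     0.85]
Cofactors of I−A, C_ij = (−1)^(i+j)·(minor ij) (rows/columns in the sector order above):
  C_11 = (0.95)(0.85) − (-0.20)(-0.35) = 0.7375
  C_12 = −[(-0.25)(0.85) − (-0.20)(-0.45)] = 0.3025
  C_13 = (-0.25)(-0.35) − (0.95)(-0.45) = 0.5150
  C_21 = −[(-0.35)(0.85) − (-0.05)(-0.35)] = 0.3150
  C_22 = (0.80)(0.85) − (-0.05)(-0.45) = 0.6575
  C_23 = −[(0.80)(-0.35) − (-0.35)(-0.45)] = 0.4375
  C_31 = (-0.35)(-0.20) − (-0.05)(0.95) = 0.1175
  C_32 = −[(0.80)(-0.20) − (-0.05)(-0.25)] = 0.1725
  C_33 = (0.80)(0.95) − (-0.35)(-0.25) = 0.6725
det(I−A) = Σ_j (I−A)_1j·C_1j = (0.80)(0.7375) + (-0.35)(0.3025) + (-0.05)(0.5150) = 0.458375
adj(I−A) = Cᵀ =
  [ 0.7375   0.3150   0.1175]
  [ 0.3025   0.6575   0.1725]
  [ 0.5150   0.4375   0.6725]
(I − A)⁻¹ = adj(I−A) / det(I−A) ≈
  [   1.6089     0.6872     0.2563]
  [   0.6599     1.4344     0.3763]
  [   1.1235     0.9545     1.4671]
x = (I − A)⁻¹ d = adj(I−A)·d / det(I−A), with det(I−A) = 0.458375:
  x_1 = (0.7375·200 + 0.3150·925 + 0.1175·1000) / 0.458375 = 556.375 / 0.458375 ≈ 1213.80
  x_2 = (0.3025·200 + 0.6575·925 + 0.1725·1000) / 0.458375 = 841.1875 / 0.458375 ≈ 1835.15
  x_3 = (0.5150·200 + 0.4375·925 + 0.6725·1000) / 0.458375 = 1180.1875 / 0.458375 ≈ 2574.72

x_2 = 1835.15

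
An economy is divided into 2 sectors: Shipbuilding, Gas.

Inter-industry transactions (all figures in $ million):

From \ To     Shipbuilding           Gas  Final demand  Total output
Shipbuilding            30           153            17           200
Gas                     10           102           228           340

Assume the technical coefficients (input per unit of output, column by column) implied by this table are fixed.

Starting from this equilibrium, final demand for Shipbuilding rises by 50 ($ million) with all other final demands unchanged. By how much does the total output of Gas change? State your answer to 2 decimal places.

Technical coefficients a_ij = z_ij / X_j:
  a_SS = 30/200 = 0.15, a_GS = 10/200 = 0.05
  a_SG = 153/340 = 0.45, a_GG = 102/340 = 0.30
I − A =
  [   0.85    -0.45]
  [  -0.05     0.70]
det(I−A) = (0.85)(0.70) − (-0.45)(-0.05) = 0.5725
adj(I−A) = [[0.70, 0.45], [0.05, 0.85]]
(I − A)⁻¹ = adj(I−A) / det(I−A) ≈
  [   1.2227     0.7860]
  [   0.0873     1.4847]
Δx = (I − A)⁻¹ Δd with Δd having +50 in the Shipbuilding component and 0 elsewhere.
So Δx_G = L_GS · (+50), where L_GS = adj(I−A)_GS / det(I−A) = 0.05 / 0.5725.
Δx_G = 0.05 × (+50) / 0.5725 = 2.50 / 0.5725 ≈ 4.37.

Δx_G = 4.37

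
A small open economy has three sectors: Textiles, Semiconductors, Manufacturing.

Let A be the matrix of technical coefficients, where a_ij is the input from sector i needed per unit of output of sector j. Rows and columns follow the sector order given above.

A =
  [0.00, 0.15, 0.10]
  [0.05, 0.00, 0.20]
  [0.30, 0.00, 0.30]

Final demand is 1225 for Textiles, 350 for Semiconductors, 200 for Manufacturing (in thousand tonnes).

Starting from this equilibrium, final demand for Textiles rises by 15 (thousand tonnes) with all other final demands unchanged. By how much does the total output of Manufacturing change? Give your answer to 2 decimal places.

Δx_3 = 6.86

I − A =
  [   1.00    -0.15    -0.10]
  [  -0.05     1.00    -0.20]
  [  -0.30     0.00     0.70]
Cofactors of I−A, C_ij = (−1)^(i+j)·(minor ij) (rows/columns in the sector order above):
  C_11 = (1.00)(0.70) − (-0.20)(0.00) = 0.7000
  C_12 = −[(-0.05)(0.70) − (-0.20)(-0.30)] = 0.0950
  C_13 = (-0.05)(0.00) − (1.00)(-0.30) = 0.3000
  C_21 = −[(-0.15)(0.70) − (-0.10)(0.00)] = 0.1050
  C_22 = (1.00)(0.70) − (-0.10)(-0.30) = 0.6700
  C_23 = −[(1.00)(0.00) − (-0.15)(-0.30)] = 0.0450
  C_31 = (-0.15)(-0.20) − (-0.10)(1.00) = 0.1300
  C_32 = −[(1.00)(-0.20) − (-0.10)(-0.05)] = 0.2050
  C_33 = (1.00)(1.00) − (-0.15)(-0.05) = 0.9925
det(I−A) = Σ_j (I−A)_1j·C_1j = (1.00)(0.7000) + (-0.15)(0.0950) + (-0.10)(0.3000) = 0.65575
adj(I−A) = Cᵀ =
  [ 0.7000   0.1050   0.1300]
  [ 0.0950   0.6700   0.2050]
  [ 0.3000   0.0450   0.9925]
(I − A)⁻¹ = adj(I−A) / det(I−A) ≈
  [   1.0675     0.1601     0.1982]
  [   0.1449     1.0217     0.3126]
  [   0.4575     0.0686     1.5135]
Δx = (I − A)⁻¹ Δd with Δd having +15 in the Textiles component and 0 elsewhere.
So Δx_3 = L_31 · (+15), where L_31 = adj(I−A)_31 / det(I−A) = 0.3000 / 0.65575.
Δx_3 = 0.3000 × (+15) / 0.65575 = 4.50 / 0.65575 ≈ 6.86.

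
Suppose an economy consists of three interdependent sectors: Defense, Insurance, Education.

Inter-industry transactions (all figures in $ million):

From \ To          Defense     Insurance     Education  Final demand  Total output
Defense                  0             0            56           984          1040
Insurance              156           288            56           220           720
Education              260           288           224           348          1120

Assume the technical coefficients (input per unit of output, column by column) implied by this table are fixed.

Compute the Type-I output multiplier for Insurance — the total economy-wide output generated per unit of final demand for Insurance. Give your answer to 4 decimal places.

Technical coefficients a_ij = z_ij / X_j:
  a_DD = 0/1040 = 0.00, a_ID = 156/1040 = 0.15, a_ED = 260/1040 = 0.25
  a_DI = 0/720 = 0.00, a_II = 288/720 = 0.40, a_EI = 288/720 = 0.40
  a_DE = 56/1120 = 0.05, a_IE = 56/1120 = 0.05, a_EE = 224/1120 = 0.20
I − A =
  [   1.00     0.00    -0.05]
  [  -0.15     0.60    -0.05]
  [  -0.25    -0.40     0.80]
Cofactors of I−A, C_ij = (−1)^(i+j)·(minor ij) (rows/columns in the sector order above):
  C_11 = (0.60)(0.80) − (-0.05)(-0.40) = 0.4600
  C_12 = −[(-0.15)(0.80) − (-0.05)(-0.25)] = 0.1325
  C_13 = (-0.15)(-0.40) − (0.60)(-0.25) = 0.2100
  C_21 = −[(0.00)(0.80) − (-0.05)(-0.40)] = 0.0200
  C_22 = (1.00)(0.80) − (-0.05)(-0.25) = 0.7875
  C_23 = −[(1.00)(-0.40) − (0.00)(-0.25)] = 0.4000
  C_31 = (0.00)(-0.05) − (-0.05)(0.60) = 0.0300
  C_32 = −[(1.00)(-0.05) − (-0.05)(-0.15)] = 0.0575
  C_33 = (1.00)(0.60) − (0.00)(-0.15) = 0.6000
det(I−A) = Σ_j (I−A)_1j·C_1j = (1.00)(0.4600) + (0.00)(0.1325) + (-0.05)(0.2100) = 0.4495
adj(I−A) = Cᵀ =
  [ 0.4600   0.0200   0.0300]
  [ 0.1325   0.7875   0.0575]
  [ 0.2100   0.4000   0.6000]
(I − A)⁻¹ = adj(I−A) / det(I−A) ≈
  [   1.02336     0.04449     0.06674]
  [   0.29477     1.75195     0.12792]
  [   0.46719     0.88988     1.33482]
The output multiplier for sector j is the column-j sum of the Leontief inverse (I − A)⁻¹ = adj(I−A) / det(I−A).
Column I of adj(I−A): (0.0200, 0.7875, 0.4000); det(I−A) = 0.4495.
m_I = (0.0200 + 0.7875 + 0.4000) / 0.4495 = 1.2075 / 0.4495 ≈ 2.6863.

m_I = 2.6863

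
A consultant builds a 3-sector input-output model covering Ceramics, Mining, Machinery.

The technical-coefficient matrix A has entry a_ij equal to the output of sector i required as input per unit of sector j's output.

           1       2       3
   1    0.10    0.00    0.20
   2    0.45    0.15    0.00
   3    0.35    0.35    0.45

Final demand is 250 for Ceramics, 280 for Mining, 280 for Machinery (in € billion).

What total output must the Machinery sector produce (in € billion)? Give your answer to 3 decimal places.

x_3 = 1262.017

I − A =
  [   0.90     0.00    -0.20]
  [  -0.45     0.85     0.00]
  [  -0.35    -0.35     0.55]
Cofactors of I−A, C_ij = (−1)^(i+j)·(minor ij) (rows/columns in the sector order above):
  C_11 = (0.85)(0.55) − (0.00)(-0.35) = 0.4675
  C_12 = −[(-0.45)(0.55) − (0.00)(-0.35)] = 0.2475
  C_13 = (-0.45)(-0.35) − (0.85)(-0.35) = 0.4550
  C_21 = −[(0.00)(0.55) − (-0.20)(-0.35)] = 0.0700
  C_22 = (0.90)(0.55) − (-0.20)(-0.35) = 0.4250
  C_23 = −[(0.90)(-0.35) − (0.00)(-0.35)] = 0.3150
  C_31 = (0.00)(0.00) − (-0.20)(0.85) = 0.1700
  C_32 = −[(0.90)(0.00) − (-0.20)(-0.45)] = 0.0900
  C_33 = (0.90)(0.85) − (0.00)(-0.45) = 0.7650
det(I−A) = Σ_j (I−A)_1j·C_1j = (0.90)(0.4675) + (0.00)(0.2475) + (-0.20)(0.4550) = 0.32975
adj(I−A) = Cᵀ =
  [ 0.4675   0.0700   0.1700]
  [ 0.2475   0.4250   0.0900]
  [ 0.4550   0.3150   0.7650]
(I − A)⁻¹ = adj(I−A) / det(I−A) ≈
  [   1.4177     0.2123     0.5155]
  [   0.7506     1.2889     0.2729]
  [   1.3798     0.9553     2.3199]
x = (I − A)⁻¹ d = adj(I−A)·d / det(I−A), with det(I−A) = 0.32975:
  x_1 = (0.4675·250 + 0.0700·280 + 0.1700·280) / 0.32975 = 184.075 / 0.32975 ≈ 558.226
  x_2 = (0.2475·250 + 0.4250·280 + 0.0900·280) / 0.32975 = 206.075 / 0.32975 ≈ 624.943
  x_3 = (0.4550·250 + 0.3150·280 + 0.7650·280) / 0.32975 = 416.15 / 0.32975 ≈ 1262.017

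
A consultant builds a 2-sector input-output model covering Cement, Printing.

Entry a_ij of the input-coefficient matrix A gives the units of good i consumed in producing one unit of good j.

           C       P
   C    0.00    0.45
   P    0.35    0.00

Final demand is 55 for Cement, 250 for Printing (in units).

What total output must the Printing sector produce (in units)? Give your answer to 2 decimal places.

I − A =
  [   1.00    -0.45]
  [  -0.35     1.00]
det(I−A) = (1.00)(1.00) − (-0.45)(-0.35) = 0.8425
adj(I−A) = [[1.00, 0.45], [0.35, 1.00]]
(I − A)⁻¹ = adj(I−A) / det(I−A) ≈
  [   1.1869     0.5341]
  [   0.4154     1.1869]
x = (I − A)⁻¹ d = adj(I−A)·d / det(I−A), with det(I−A) = 0.8425:
  x_C = (1.00·55 + 0.45·250) / 0.8425 = 167.50 / 0.8425 ≈ 198.81
  x_P = (0.35·55 + 1.00·250) / 0.8425 = 269.25 / 0.8425 ≈ 319.58

x_P = 319.58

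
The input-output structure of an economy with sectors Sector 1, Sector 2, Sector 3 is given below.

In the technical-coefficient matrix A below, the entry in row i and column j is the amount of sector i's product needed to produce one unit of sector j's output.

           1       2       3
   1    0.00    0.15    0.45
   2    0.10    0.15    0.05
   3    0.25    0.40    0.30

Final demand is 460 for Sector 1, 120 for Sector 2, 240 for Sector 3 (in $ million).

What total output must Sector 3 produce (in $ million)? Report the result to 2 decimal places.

I − A =
  [   1.00    -0.15    -0.45]
  [  -0.10     0.85    -0.05]
  [  -0.25    -0.40     0.70]
Cofactors of I−A, C_ij = (−1)^(i+j)·(minor ij) (rows/columns in the sector order above):
  C_11 = (0.85)(0.70) − (-0.05)(-0.40) = 0.5750
  C_12 = −[(-0.10)(0.70) − (-0.05)(-0.25)] = 0.0825
  C_13 = (-0.10)(-0.40) − (0.85)(-0.25) = 0.2525
  C_21 = −[(-0.15)(0.70) − (-0.45)(-0.40)] = 0.2850
  C_22 = (1.00)(0.70) − (-0.45)(-0.25) = 0.5875
  C_23 = −[(1.00)(-0.40) − (-0.15)(-0.25)] = 0.4375
  C_31 = (-0.15)(-0.05) − (-0.45)(0.85) = 0.3900
  C_32 = −[(1.00)(-0.05) − (-0.45)(-0.10)] = 0.0950
  C_33 = (1.00)(0.85) − (-0.15)(-0.10) = 0.8350
det(I−A) = Σ_j (I−A)_1j·C_1j = (1.00)(0.5750) + (-0.15)(0.0825) + (-0.45)(0.2525) = 0.4490
adj(I−A) = Cᵀ =
  [ 0.5750   0.2850   0.3900]
  [ 0.0825   0.5875   0.0950]
  [ 0.2525   0.4375   0.8350]
(I − A)⁻¹ = adj(I−A) / det(I−A) ≈
  [   1.2806     0.6347     0.8686]
  [   0.1837     1.3085     0.2116]
  [   0.5624     0.9744     1.8597]
x = (I − A)⁻¹ d = adj(I−A)·d / det(I−A), with det(I−A) = 0.4490:
  x_1 = (0.5750·460 + 0.2850·120 + 0.3900·240) / 0.4490 = 392.30 / 0.4490 ≈ 873.72
  x_2 = (0.0825·460 + 0.5875·120 + 0.0950·240) / 0.4490 = 131.25 / 0.4490 ≈ 292.32
  x_3 = (0.2525·460 + 0.4375·120 + 0.8350·240) / 0.4490 = 369.05 / 0.4490 ≈ 821.94

x_3 = 821.94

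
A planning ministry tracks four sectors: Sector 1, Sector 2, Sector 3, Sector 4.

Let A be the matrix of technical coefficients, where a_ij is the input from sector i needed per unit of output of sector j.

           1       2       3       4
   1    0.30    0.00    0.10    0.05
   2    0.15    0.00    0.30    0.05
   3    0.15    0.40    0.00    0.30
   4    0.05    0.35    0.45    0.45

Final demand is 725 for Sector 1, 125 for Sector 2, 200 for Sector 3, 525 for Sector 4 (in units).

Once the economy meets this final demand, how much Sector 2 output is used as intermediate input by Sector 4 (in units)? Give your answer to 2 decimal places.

I − A =
  [   0.70     0.00    -0.10    -0.05]
  [  -0.15     1.00    -0.30    -0.05]
  [  -0.15    -0.40     1.00    -0.30]
  [  -0.05    -0.35    -0.45     0.55]
Compute the cofactors C_ij = (−1)^(i+j)·(3×3 minor ij) of I−A; the adjugate is their transpose:
adj(I−A) = Cᵀ =
  [ 0.291000   0.059000   0.081000   0.076000]
  [ 0.097375   0.274875   0.142375   0.111500]
  [ 0.144625   0.229125   0.367625   0.234500]
  [ 0.206750   0.367750   0.398750   0.595000]
det(I−A) = Σ_j (I−A)_1j·C_1j = (0.70)(0.291000) + (0.00)(0.097375) + (-0.10)(0.144625) + (-0.05)(0.206750) = 0.1789
(I − A)⁻¹ = adj(I−A) / det(I−A) ≈
  [   1.6266     0.3298     0.4528     0.4248]
  [   0.5443     1.5365     0.7958     0.6233]
  [   0.8084     1.2807     2.0549     1.3108]
  [   1.1557     2.0556     2.2289     3.3259]
First solve x = (I − A)⁻¹ d = adj(I−A)·d / det(I−A); in particular x_4 = (0.206750·725 + 0.367750·125 + 0.398750·200 + 0.595000·525) / 0.1789 = 587.9875 / 0.1789 ≈ 3286.6825.
Intermediate flow from 2 to 4: z_24 = a_24 · x_4 = 0.05 × 587.9875 / 0.1789 = 29.399375 / 0.1789 ≈ 164.33.

z_24 = 164.33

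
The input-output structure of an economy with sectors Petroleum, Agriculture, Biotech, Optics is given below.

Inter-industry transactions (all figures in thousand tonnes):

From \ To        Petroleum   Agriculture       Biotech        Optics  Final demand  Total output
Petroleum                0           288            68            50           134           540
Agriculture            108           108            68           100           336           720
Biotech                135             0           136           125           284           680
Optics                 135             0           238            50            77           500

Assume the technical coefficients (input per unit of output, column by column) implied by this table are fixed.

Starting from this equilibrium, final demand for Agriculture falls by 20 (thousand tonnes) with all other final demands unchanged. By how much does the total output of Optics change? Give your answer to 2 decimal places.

Technical coefficients a_ij = z_ij / X_j:
  a_11 = 0/540 = 0.00, a_21 = 108/540 = 0.20, a_31 = 135/540 = 0.25, a_41 = 135/540 = 0.25
  a_12 = 288/720 = 0.40, a_22 = 108/720 = 0.15, a_32 = 0/720 = 0.00, a_42 = 0/720 = 0.00
  a_13 = 68/680 = 0.10, a_23 = 68/680 = 0.10, a_33 = 136/680 = 0.20, a_43 = 238/680 = 0.35
  a_14 = 50/500 = 0.10, a_24 = 100/500 = 0.20, a_34 = 125/500 = 0.25, a_44 = 50/500 = 0.10
I − A =
  [   1.00    -0.40    -0.10    -0.10]
  [  -0.20     0.85    -0.10    -0.20]
  [  -0.25     0.00     0.80    -0.25]
  [  -0.25     0.00    -0.35     0.90]
Compute the cofactors C_ij = (−1)^(i+j)·(3×3 minor ij) of I−A; the adjugate is their transpose:
adj(I−A) = Cᵀ =
  [ 0.537625   0.253000   0.170250   0.163250]
  [ 0.212750   0.575000   0.187500   0.203500]
  [ 0.244375   0.115000   0.651750   0.233750]
  [ 0.244375   0.115000   0.300750   0.584750]
det(I−A) = Σ_j (I−A)_1j·C_1j = (1.00)(0.537625) + (-0.40)(0.212750) + (-0.10)(0.244375) + (-0.10)(0.244375) = 0.40365
(I − A)⁻¹ = adj(I−A) / det(I−A) ≈
  [   1.3319     0.6268     0.4218     0.4044]
  [   0.5271     1.4245     0.4645     0.5041]
  [   0.6054     0.2849     1.6146     0.5791]
  [   0.6054     0.2849     0.7451     1.4487]
Δx = (I − A)⁻¹ Δd with Δd having -20 in the Agriculture component and 0 elsewhere.
So Δx_4 = L_42 · (-20), where L_42 = adj(I−A)_42 / det(I−A) = 0.115000 / 0.40365.
Δx_4 = 0.115000 × (-20) / 0.40365 = -2.30 / 0.40365 ≈ -5.70.

Δx_4 = -5.70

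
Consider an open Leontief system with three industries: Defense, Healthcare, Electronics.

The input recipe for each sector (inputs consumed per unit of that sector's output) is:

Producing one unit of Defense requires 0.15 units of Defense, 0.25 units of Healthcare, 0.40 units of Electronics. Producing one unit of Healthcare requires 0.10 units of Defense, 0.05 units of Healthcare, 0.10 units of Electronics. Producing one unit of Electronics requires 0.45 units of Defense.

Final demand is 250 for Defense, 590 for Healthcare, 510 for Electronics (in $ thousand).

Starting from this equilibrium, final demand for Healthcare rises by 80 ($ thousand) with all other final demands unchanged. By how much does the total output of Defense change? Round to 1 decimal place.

I − A =
  [   0.85    -0.10    -0.45]
  [  -0.25     0.95     0.00]
  [  -0.40    -0.10     1.00]
Cofactors of I−A, C_ij = (−1)^(i+j)·(minor ij) (rows/columns in the sector order above):
  C_11 = (0.95)(1.00) − (0.00)(-0.10) = 0.9500
  C_12 = −[(-0.25)(1.00) − (0.00)(-0.40)] = 0.2500
  C_13 = (-0.25)(-0.10) − (0.95)(-0.40) = 0.4050
  C_21 = −[(-0.10)(1.00) − (-0.45)(-0.10)] = 0.1450
  C_22 = (0.85)(1.00) − (-0.45)(-0.40) = 0.6700
  C_23 = −[(0.85)(-0.10) − (-0.10)(-0.40)] = 0.1250
  C_31 = (-0.10)(0.00) − (-0.45)(0.95) = 0.4275
  C_32 = −[(0.85)(0.00) − (-0.45)(-0.25)] = 0.1125
  C_33 = (0.85)(0.95) − (-0.10)(-0.25) = 0.7825
det(I−A) = Σ_j (I−A)_1j·C_1j = (0.85)(0.9500) + (-0.10)(0.2500) + (-0.45)(0.4050) = 0.60025
adj(I−A) = Cᵀ =
  [ 0.9500   0.1450   0.4275]
  [ 0.2500   0.6700   0.1125]
  [ 0.4050   0.1250   0.7825]
(I − A)⁻¹ = adj(I−A) / det(I−A) ≈
  [   1.5827     0.2416     0.7122]
  [   0.4165     1.1162     0.1874]
  [   0.6747     0.2082     1.3036]
Δx = (I − A)⁻¹ Δd with Δd having +80 in the Healthcare component and 0 elsewhere.
So Δx_D = L_DH · (+80), where L_DH = adj(I−A)_DH / det(I−A) = 0.1450 / 0.60025.
Δx_D = 0.1450 × (+80) / 0.60025 = 11.60 / 0.60025 ≈ 19.3.

Δx_D = 19.3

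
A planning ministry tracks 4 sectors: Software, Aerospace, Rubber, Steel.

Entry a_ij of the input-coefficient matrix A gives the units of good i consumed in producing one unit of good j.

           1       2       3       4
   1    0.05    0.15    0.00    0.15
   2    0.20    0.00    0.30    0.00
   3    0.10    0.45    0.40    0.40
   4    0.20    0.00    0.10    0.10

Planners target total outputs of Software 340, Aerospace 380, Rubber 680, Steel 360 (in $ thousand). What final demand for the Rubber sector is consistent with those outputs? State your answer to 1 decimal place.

I − A =
  [   0.95    -0.15     0.00    -0.15]
  [  -0.20     1.00    -0.30     0.00]
  [  -0.10    -0.45     0.60    -0.40]
  [  -0.20     0.00    -0.10     0.90]
d = (I − A) x:
  d_1 = (+0.95)·340 + (-0.15)·380 + (+0.00)·680 + (-0.15)·360 = 212.0
  d_2 = (-0.20)·340 + (+1.00)·380 + (-0.30)·680 + (+0.00)·360 = 108.0
  d_3 = (-0.10)·340 + (-0.45)·380 + (+0.60)·680 + (-0.40)·360 = 59.0
  d_4 = (-0.20)·340 + (+0.00)·380 + (-0.10)·680 + (+0.90)·360 = 188.0

d_3 = 59.0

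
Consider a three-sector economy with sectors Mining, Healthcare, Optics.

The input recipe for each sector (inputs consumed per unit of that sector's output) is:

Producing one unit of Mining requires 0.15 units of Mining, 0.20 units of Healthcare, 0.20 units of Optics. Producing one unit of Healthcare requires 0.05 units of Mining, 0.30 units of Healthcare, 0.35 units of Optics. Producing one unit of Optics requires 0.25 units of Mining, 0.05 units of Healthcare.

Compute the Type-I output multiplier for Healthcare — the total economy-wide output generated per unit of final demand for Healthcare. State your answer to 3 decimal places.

I − A =
  [   0.85    -0.05    -0.25]
  [  -0.20     0.70    -0.05]
  [  -0.20    -0.35     1.00]
Cofactors of I−A, C_ij = (−1)^(i+j)·(minor ij) (rows/columns in the sector order above):
  C_11 = (0.70)(1.00) − (-0.05)(-0.35) = 0.6825
  C_12 = −[(-0.20)(1.00) − (-0.05)(-0.20)] = 0.2100
  C_13 = (-0.20)(-0.35) − (0.70)(-0.20) = 0.2100
  C_21 = −[(-0.05)(1.00) − (-0.25)(-0.35)] = 0.1375
  C_22 = (0.85)(1.00) − (-0.25)(-0.20) = 0.8000
  C_23 = −[(0.85)(-0.35) − (-0.05)(-0.20)] = 0.3075
  C_31 = (-0.05)(-0.05) − (-0.25)(0.70) = 0.1775
  C_32 = −[(0.85)(-0.05) − (-0.25)(-0.20)] = 0.0925
  C_33 = (0.85)(0.70) − (-0.05)(-0.20) = 0.5850
det(I−A) = Σ_j (I−A)_1j·C_1j = (0.85)(0.6825) + (-0.05)(0.2100) + (-0.25)(0.2100) = 0.517125
adj(I−A) = Cᵀ =
  [ 0.6825   0.1375   0.1775]
  [ 0.2100   0.8000   0.0925]
  [ 0.2100   0.3075   0.5850]
(I − A)⁻¹ = adj(I−A) / det(I−A) ≈
  [   1.3198     0.2659     0.3432]
  [   0.4061     1.5470     0.1789]
  [   0.4061     0.5946     1.1313]
The output multiplier for sector j is the column-j sum of the Leontief inverse (I − A)⁻¹ = adj(I−A) / det(I−A).
Column 2 of adj(I−A): (0.1375, 0.8000, 0.3075); det(I−A) = 0.517125.
m_2 = (0.1375 + 0.8000 + 0.3075) / 0.517125 = 1.245 / 0.517125 ≈ 2.408.

m_2 = 2.408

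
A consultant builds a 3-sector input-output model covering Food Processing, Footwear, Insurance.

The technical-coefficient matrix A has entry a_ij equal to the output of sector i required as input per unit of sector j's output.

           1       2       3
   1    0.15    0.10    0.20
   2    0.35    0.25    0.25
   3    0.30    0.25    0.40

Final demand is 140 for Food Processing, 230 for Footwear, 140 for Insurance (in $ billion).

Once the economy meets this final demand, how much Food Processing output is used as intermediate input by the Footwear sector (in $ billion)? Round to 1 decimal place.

I − A =
  [   0.85    -0.10    -0.20]
  [  -0.35     0.75    -0.25]
  [  -0.30    -0.25     0.60]
Cofactors of I−A, C_ij = (−1)^(i+j)·(minor ij) (rows/columns in the sector order above):
  C_11 = (0.75)(0.60) − (-0.25)(-0.25) = 0.3875
  C_12 = −[(-0.35)(0.60) − (-0.25)(-0.30)] = 0.2850
  C_13 = (-0.35)(-0.25) − (0.75)(-0.30) = 0.3125
  C_21 = −[(-0.10)(0.60) − (-0.20)(-0.25)] = 0.1100
  C_22 = (0.85)(0.60) − (-0.20)(-0.30) = 0.4500
  C_23 = −[(0.85)(-0.25) − (-0.10)(-0.30)] = 0.2425
  C_31 = (-0.10)(-0.25) − (-0.20)(0.75) = 0.1750
  C_32 = −[(0.85)(-0.25) − (-0.20)(-0.35)] = 0.2825
  C_33 = (0.85)(0.75) − (-0.10)(-0.35) = 0.6025
det(I−A) = Σ_j (I−A)_1j·C_1j = (0.85)(0.3875) + (-0.10)(0.2850) + (-0.20)(0.3125) = 0.238375
adj(I−A) = Cᵀ =
  [ 0.3875   0.1100   0.1750]
  [ 0.2850   0.4500   0.2825]
  [ 0.3125   0.2425   0.6025]
(I − A)⁻¹ = adj(I−A) / det(I−A) ≈
  [   1.6256     0.4615     0.7341]
  [   1.1956     1.8878     1.1851]
  [   1.3110     1.0173     2.5275]
First solve x = (I − A)⁻¹ d = adj(I−A)·d / det(I−A); in particular x_2 = (0.2850·140 + 0.4500·230 + 0.2825·140) / 0.238375 = 182.95 / 0.238375 ≈ 767.488.
Intermediate flow from 1 to 2: z_12 = a_12 · x_2 = 0.10 × 182.95 / 0.238375 = 18.295 / 0.238375 ≈ 76.7.

z_12 = 76.7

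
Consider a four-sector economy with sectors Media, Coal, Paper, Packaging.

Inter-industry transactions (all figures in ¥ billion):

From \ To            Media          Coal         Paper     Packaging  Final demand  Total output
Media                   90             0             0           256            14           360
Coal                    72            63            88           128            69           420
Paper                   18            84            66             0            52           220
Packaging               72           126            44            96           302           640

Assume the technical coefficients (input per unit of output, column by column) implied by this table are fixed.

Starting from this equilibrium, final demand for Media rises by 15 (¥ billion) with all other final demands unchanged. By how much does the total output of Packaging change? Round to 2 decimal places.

Δx_4 = 11.23

Technical coefficients a_ij = z_ij / X_j:
  a_11 = 90/360 = 0.25, a_21 = 72/360 = 0.20, a_31 = 18/360 = 0.05, a_41 = 72/360 = 0.20
  a_12 = 0/420 = 0.00, a_22 = 63/420 = 0.15, a_32 = 84/420 = 0.20, a_42 = 126/420 = 0.30
  a_13 = 0/220 = 0.00, a_23 = 88/220 = 0.40, a_33 = 66/220 = 0.30, a_43 = 44/220 = 0.20
  a_14 = 256/640 = 0.40, a_24 = 128/640 = 0.20, a_34 = 0/640 = 0.00, a_44 = 96/640 = 0.15
I − A =
  [   0.75     0.00     0.00    -0.40]
  [  -0.20     0.85    -0.40    -0.20]
  [  -0.05    -0.20     0.70     0.00]
  [  -0.20    -0.30    -0.20     0.85]
Compute the cofactors C_ij = (−1)^(i+j)·(3×3 minor ij) of I−A; the adjugate is their transpose:
adj(I−A) = Cᵀ =
  [ 0.387750   0.100000   0.116000   0.206000]
  [ 0.166000   0.386250   0.269000   0.169000]
  [ 0.075125   0.117500   0.404875   0.063000]
  [ 0.167500   0.187500   0.217500   0.386250]
det(I−A) = Σ_j (I−A)_1j·C_1j = (0.75)(0.387750) + (0.00)(0.166000) + (0.00)(0.075125) + (-0.40)(0.167500) = 0.2238125
(I − A)⁻¹ = adj(I−A) / det(I−A) ≈
  [   1.7325     0.4468     0.5183     0.9204]
  [   0.7417     1.7258     1.2019     0.7551]
  [   0.3357     0.5250     1.8090     0.2815]
  [   0.7484     0.8378     0.9718     1.7258]
Δx = (I − A)⁻¹ Δd with Δd having +15 in the Media component and 0 elsewhere.
So Δx_4 = L_41 · (+15), where L_41 = adj(I−A)_41 / det(I−A) = 0.167500 / 0.2238125.
Δx_4 = 0.167500 × (+15) / 0.2238125 = 2.5125 / 0.2238125 ≈ 11.23.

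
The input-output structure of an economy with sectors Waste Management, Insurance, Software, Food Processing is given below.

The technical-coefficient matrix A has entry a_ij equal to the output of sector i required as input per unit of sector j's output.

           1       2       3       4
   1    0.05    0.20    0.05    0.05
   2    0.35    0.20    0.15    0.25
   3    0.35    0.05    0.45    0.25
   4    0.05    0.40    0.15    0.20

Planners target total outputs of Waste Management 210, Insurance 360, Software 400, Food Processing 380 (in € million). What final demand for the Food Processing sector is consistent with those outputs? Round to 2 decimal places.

d_4 = 89.50

I − A =
  [   0.95    -0.20    -0.05    -0.05]
  [  -0.35     0.80    -0.15    -0.25]
  [  -0.35    -0.05     0.55    -0.25]
  [  -0.05    -0.40    -0.15     0.80]
d = (I − A) x:
  d_1 = (+0.95)·210 + (-0.20)·360 + (-0.05)·400 + (-0.05)·380 = 88.50
  d_2 = (-0.35)·210 + (+0.80)·360 + (-0.15)·400 + (-0.25)·380 = 59.50
  d_3 = (-0.35)·210 + (-0.05)·360 + (+0.55)·400 + (-0.25)·380 = 33.50
  d_4 = (-0.05)·210 + (-0.40)·360 + (-0.15)·400 + (+0.80)·380 = 89.50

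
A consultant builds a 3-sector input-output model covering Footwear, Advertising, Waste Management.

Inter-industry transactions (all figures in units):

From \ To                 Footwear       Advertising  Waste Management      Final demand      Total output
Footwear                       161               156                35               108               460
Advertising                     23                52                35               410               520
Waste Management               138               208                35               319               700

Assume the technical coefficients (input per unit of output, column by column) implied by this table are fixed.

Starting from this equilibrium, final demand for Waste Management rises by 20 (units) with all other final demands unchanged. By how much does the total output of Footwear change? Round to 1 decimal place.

Δx_F = 2.4

Technical coefficients a_ij = z_ij / X_j:
  a_FF = 161/460 = 0.35, a_AF = 23/460 = 0.05, a_WF = 138/460 = 0.30
  a_FA = 156/520 = 0.30, a_AA = 52/520 = 0.10, a_WA = 208/520 = 0.40
  a_FW = 35/700 = 0.05, a_AW = 35/700 = 0.05, a_WW = 35/700 = 0.05
I − A =
  [   0.65    -0.30    -0.05]
  [  -0.05     0.90    -0.05]
  [  -0.30    -0.40     0.95]
Cofactors of I−A, C_ij = (−1)^(i+j)·(minor ij) (rows/columns in the sector order above):
  C_11 = (0.90)(0.95) − (-0.05)(-0.40) = 0.8350
  C_12 = −[(-0.05)(0.95) − (-0.05)(-0.30)] = 0.0625
  C_13 = (-0.05)(-0.40) − (0.90)(-0.30) = 0.2900
  C_21 = −[(-0.30)(0.95) − (-0.05)(-0.40)] = 0.3050
  C_22 = (0.65)(0.95) − (-0.05)(-0.30) = 0.6025
  C_23 = −[(0.65)(-0.40) − (-0.30)(-0.30)] = 0.3500
  C_31 = (-0.30)(-0.05) − (-0.05)(0.90) = 0.0600
  C_32 = −[(0.65)(-0.05) − (-0.05)(-0.05)] = 0.0350
  C_33 = (0.65)(0.90) − (-0.30)(-0.05) = 0.5700
det(I−A) = Σ_j (I−A)_1j·C_1j = (0.65)(0.8350) + (-0.30)(0.0625) + (-0.05)(0.2900) = 0.5095
adj(I−A) = Cᵀ =
  [ 0.8350   0.3050   0.0600]
  [ 0.0625   0.6025   0.0350]
  [ 0.2900   0.3500   0.5700]
(I − A)⁻¹ = adj(I−A) / det(I−A) ≈
  [   1.6389     0.5986     0.1178]
  [   0.1227     1.1825     0.0687]
  [   0.5692     0.6869     1.1187]
Δx = (I − A)⁻¹ Δd with Δd having +20 in the Waste Management component and 0 elsewhere.
So Δx_F = L_FW · (+20), where L_FW = adj(I−A)_FW / det(I−A) = 0.0600 / 0.5095.
Δx_F = 0.0600 × (+20) / 0.5095 = 1.20 / 0.5095 ≈ 2.4.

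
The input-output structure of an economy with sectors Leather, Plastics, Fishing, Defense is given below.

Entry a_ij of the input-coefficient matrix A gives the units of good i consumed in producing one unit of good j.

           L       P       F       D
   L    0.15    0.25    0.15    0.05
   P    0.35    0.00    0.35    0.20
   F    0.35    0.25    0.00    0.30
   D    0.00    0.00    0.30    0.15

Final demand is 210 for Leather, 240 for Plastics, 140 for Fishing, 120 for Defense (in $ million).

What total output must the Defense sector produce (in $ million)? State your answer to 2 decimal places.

x_D = 371.33

I − A =
  [   0.85    -0.25    -0.15    -0.05]
  [  -0.35     1.00    -0.35    -0.20]
  [  -0.35    -0.25     1.00    -0.30]
  [   0.00     0.00    -0.30     0.85]
Compute the cofactors C_ij = (−1)^(i+j)·(3×3 minor ij) of I−A; the adjugate is their transpose:
adj(I−A) = Cᵀ =
  [ 0.670625   0.225625   0.231875   0.174375]
  [ 0.391125   0.596125   0.353750   0.288125]
  [ 0.371875   0.255000   0.648125   0.310625]
  [ 0.131250   0.090000   0.228750   0.591875]
det(I−A) = Σ_j (I−A)_1j·C_1j = (0.85)(0.670625) + (-0.25)(0.391125) + (-0.15)(0.371875) + (-0.05)(0.131250) = 0.40990625
(I − A)⁻¹ = adj(I−A) / det(I−A) ≈
  [   1.6360     0.5504     0.5657     0.4254]
  [   0.9542     1.4543     0.8630     0.7029]
  [   0.9072     0.6221     1.5812     0.7578]
  [   0.3202     0.2196     0.5581     1.4439]
x = (I − A)⁻¹ d = adj(I−A)·d / det(I−A), with det(I−A) = 0.40990625:
  x_L = (0.670625·210 + 0.225625·240 + 0.231875·140 + 0.174375·120) / 0.40990625 = 248.36875 / 0.40990625 ≈ 605.92
  x_P = (0.391125·210 + 0.596125·240 + 0.353750·140 + 0.288125·120) / 0.40990625 = 309.30625 / 0.40990625 ≈ 754.58
  x_F = (0.371875·210 + 0.255000·240 + 0.648125·140 + 0.310625·120) / 0.40990625 = 267.30625 / 0.40990625 ≈ 652.12
  x_D = (0.131250·210 + 0.090000·240 + 0.228750·140 + 0.591875·120) / 0.40990625 = 152.2125 / 0.40990625 ≈ 371.33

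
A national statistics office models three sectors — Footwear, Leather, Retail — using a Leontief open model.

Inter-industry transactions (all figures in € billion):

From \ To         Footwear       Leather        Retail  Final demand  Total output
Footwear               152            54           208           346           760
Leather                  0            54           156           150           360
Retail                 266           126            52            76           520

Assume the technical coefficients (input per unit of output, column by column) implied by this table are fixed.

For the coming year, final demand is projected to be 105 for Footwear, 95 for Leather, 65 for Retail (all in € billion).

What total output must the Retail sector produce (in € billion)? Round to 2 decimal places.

x_3 = 272.16

Technical coefficients a_ij = z_ij / X_j:
  a_11 = 152/760 = 0.20, a_21 = 0/760 = 0.00, a_31 = 266/760 = 0.35
  a_12 = 54/360 = 0.15, a_22 = 54/360 = 0.15, a_32 = 126/360 = 0.35
  a_13 = 208/520 = 0.40, a_23 = 156/520 = 0.30, a_33 = 52/520 = 0.10
I − A =
  [   0.80    -0.15    -0.40]
  [   0.00     0.85    -0.30]
  [  -0.35    -0.35     0.90]
Cofactors of I−A, C_ij = (−1)^(i+j)·(minor ij) (rows/columns in the sector order above):
  C_11 = (0.85)(0.90) − (-0.30)(-0.35) = 0.6600
  C_12 = −[(0.00)(0.90) − (-0.30)(-0.35)] = 0.1050
  C_13 = (0.00)(-0.35) − (0.85)(-0.35) = 0.2975
  C_21 = −[(-0.15)(0.90) − (-0.40)(-0.35)] = 0.2750
  C_22 = (0.80)(0.90) − (-0.40)(-0.35) = 0.5800
  C_23 = −[(0.80)(-0.35) − (-0.15)(-0.35)] = 0.3325
  C_31 = (-0.15)(-0.30) − (-0.40)(0.85) = 0.3850
  C_32 = −[(0.80)(-0.30) − (-0.40)(0.00)] = 0.2400
  C_33 = (0.80)(0.85) − (-0.15)(0.00) = 0.6800
det(I−A) = Σ_j (I−A)_1j·C_1j = (0.80)(0.6600) + (-0.15)(0.1050) + (-0.40)(0.2975) = 0.39325
adj(I−A) = Cᵀ =
  [ 0.6600   0.2750   0.3850]
  [ 0.1050   0.5800   0.2400]
  [ 0.2975   0.3325   0.6800]
(I − A)⁻¹ = adj(I−A) / det(I−A) ≈
  [   1.6783     0.6993     0.9790]
  [   0.2670     1.4749     0.6103]
  [   0.7565     0.8455     1.7292]
x = (I − A)⁻¹ d = adj(I−A)·d / det(I−A), with det(I−A) = 0.39325:
  x_1 = (0.6600·105 + 0.2750·95 + 0.3850·65) / 0.39325 = 120.45 / 0.39325 ≈ 306.29
  x_2 = (0.1050·105 + 0.5800·95 + 0.2400·65) / 0.39325 = 81.725 / 0.39325 ≈ 207.82
  x_3 = (0.2975·105 + 0.3325·95 + 0.6800·65) / 0.39325 = 107.025 / 0.39325 ≈ 272.16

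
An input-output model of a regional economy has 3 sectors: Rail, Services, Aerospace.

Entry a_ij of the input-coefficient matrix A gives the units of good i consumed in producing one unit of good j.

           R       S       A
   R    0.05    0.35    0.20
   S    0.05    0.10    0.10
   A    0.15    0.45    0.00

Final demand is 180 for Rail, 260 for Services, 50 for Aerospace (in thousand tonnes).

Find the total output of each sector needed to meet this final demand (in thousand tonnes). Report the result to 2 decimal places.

x_R = 368.14, x_S = 337.93, x_A = 257.29

I − A =
  [   0.95    -0.35    -0.20]
  [  -0.05     0.90    -0.10]
  [  -0.15    -0.45     1.00]
Cofactors of I−A, C_ij = (−1)^(i+j)·(minor ij) (rows/columns in the sector order above):
  C_11 = (0.90)(1.00) − (-0.10)(-0.45) = 0.8550
  C_12 = −[(-0.05)(1.00) − (-0.10)(-0.15)] = 0.0650
  C_13 = (-0.05)(-0.45) − (0.90)(-0.15) = 0.1575
  C_21 = −[(-0.35)(1.00) − (-0.20)(-0.45)] = 0.4400
  C_22 = (0.95)(1.00) − (-0.20)(-0.15) = 0.9200
  C_23 = −[(0.95)(-0.45) − (-0.35)(-0.15)] = 0.4800
  C_31 = (-0.35)(-0.10) − (-0.20)(0.90) = 0.2150
  C_32 = −[(0.95)(-0.10) − (-0.20)(-0.05)] = 0.1050
  C_33 = (0.95)(0.90) − (-0.35)(-0.05) = 0.8375
det(I−A) = Σ_j (I−A)_1j·C_1j = (0.95)(0.8550) + (-0.35)(0.0650) + (-0.20)(0.1575) = 0.7580
adj(I−A) = Cᵀ =
  [ 0.8550   0.4400   0.2150]
  [ 0.0650   0.9200   0.1050]
  [ 0.1575   0.4800   0.8375]
(I − A)⁻¹ = adj(I−A) / det(I−A) ≈
  [   1.1280     0.5805     0.2836]
  [   0.0858     1.2137     0.1385]
  [   0.2078     0.6332     1.1049]
x = (I − A)⁻¹ d = adj(I−A)·d / det(I−A), with det(I−A) = 0.7580:
  x_R = (0.8550·180 + 0.4400·260 + 0.2150·50) / 0.7580 = 279.05 / 0.7580 ≈ 368.14
  x_S = (0.0650·180 + 0.9200·260 + 0.1050·50) / 0.7580 = 256.15 / 0.7580 ≈ 337.93
  x_A = (0.1575·180 + 0.4800·260 + 0.8375·50) / 0.7580 = 195.025 / 0.7580 ≈ 257.29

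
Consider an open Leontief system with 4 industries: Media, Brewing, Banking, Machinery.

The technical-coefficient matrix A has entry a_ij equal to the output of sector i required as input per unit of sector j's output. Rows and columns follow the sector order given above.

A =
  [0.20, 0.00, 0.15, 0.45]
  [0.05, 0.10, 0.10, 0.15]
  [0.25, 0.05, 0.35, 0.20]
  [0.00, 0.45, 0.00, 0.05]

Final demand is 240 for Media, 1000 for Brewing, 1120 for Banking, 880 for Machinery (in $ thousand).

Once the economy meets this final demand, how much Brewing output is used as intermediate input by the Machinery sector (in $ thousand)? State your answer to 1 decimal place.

I − A =
  [   0.80     0.00    -0.15    -0.45]
  [  -0.05     0.90    -0.10    -0.15]
  [  -0.25    -0.05     0.65    -0.20]
  [   0.00    -0.45     0.00     0.95]
Compute the cofactors C_ij = (−1)^(i+j)·(3×3 minor ij) of I−A; the adjugate is their transpose:
adj(I−A) = Cᵀ =
  [ 0.498125   0.152250   0.138375   0.289125]
  [ 0.054625   0.458375   0.083125   0.115750]
  [ 0.203750   0.160625   0.619875   0.252375]
  [ 0.025875   0.217125   0.039375   0.429875]
det(I−A) = Σ_j (I−A)_1j·C_1j = (0.80)(0.498125) + (0.00)(0.054625) + (-0.15)(0.203750) + (-0.45)(0.025875) = 0.35629375
(I − A)⁻¹ = adj(I−A) / det(I−A) ≈
  [   1.3981     0.4273     0.3884     0.8115]
  [   0.1533     1.2865     0.2333     0.3249]
  [   0.5719     0.4508     1.7398     0.7083]
  [   0.0726     0.6094     0.1105     1.2065]
First solve x = (I − A)⁻¹ d = adj(I−A)·d / det(I−A); in particular x_4 = (0.025875·240 + 0.217125·1000 + 0.039375·1120 + 0.429875·880) / 0.35629375 = 645.725 / 0.35629375 ≈ 1812.339.
Intermediate flow from 2 to 4: z_24 = a_24 · x_4 = 0.15 × 645.725 / 0.35629375 = 96.85875 / 0.35629375 ≈ 271.9.

z_24 = 271.9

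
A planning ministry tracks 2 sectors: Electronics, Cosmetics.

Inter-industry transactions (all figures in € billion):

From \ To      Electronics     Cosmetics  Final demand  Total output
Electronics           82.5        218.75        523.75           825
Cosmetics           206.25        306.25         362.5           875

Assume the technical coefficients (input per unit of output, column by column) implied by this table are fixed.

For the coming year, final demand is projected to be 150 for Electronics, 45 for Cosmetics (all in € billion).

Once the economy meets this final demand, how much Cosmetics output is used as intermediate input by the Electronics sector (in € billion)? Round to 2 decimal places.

z_CE = 52.03

Technical coefficients a_ij = z_ij / X_j:
  a_EE = 82.5/825 = 0.10, a_CE = 206.25/825 = 0.25
  a_EC = 218.75/875 = 0.25, a_CC = 306.25/875 = 0.35
I − A =
  [   0.90    -0.25]
  [  -0.25     0.65]
det(I−A) = (0.90)(0.65) − (-0.25)(-0.25) = 0.5225
adj(I−A) = [[0.65, 0.25], [0.25, 0.90]]
(I − A)⁻¹ = adj(I−A) / det(I−A) ≈
  [   1.2440     0.4785]
  [   0.4785     1.7225]
First solve x = (I − A)⁻¹ d = adj(I−A)·d / det(I−A); in particular x_E = (0.65·150 + 0.25·45) / 0.5225 = 108.75 / 0.5225 ≈ 208.1340.
Intermediate flow from C to E: z_CE = a_CE · x_E = 0.25 × 108.75 / 0.5225 = 27.1875 / 0.5225 ≈ 52.03.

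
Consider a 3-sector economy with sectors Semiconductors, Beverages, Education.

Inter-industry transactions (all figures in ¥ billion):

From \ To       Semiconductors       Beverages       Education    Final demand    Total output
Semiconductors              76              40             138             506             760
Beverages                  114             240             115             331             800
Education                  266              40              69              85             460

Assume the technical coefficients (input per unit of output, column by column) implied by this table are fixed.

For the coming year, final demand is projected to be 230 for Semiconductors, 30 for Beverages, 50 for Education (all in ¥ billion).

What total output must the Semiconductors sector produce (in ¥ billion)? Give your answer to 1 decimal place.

x_S = 335.4

Technical coefficients a_ij = z_ij / X_j:
  a_SS = 76/760 = 0.10, a_BS = 114/760 = 0.15, a_ES = 266/760 = 0.35
  a_SB = 40/800 = 0.05, a_BB = 240/800 = 0.30, a_EB = 40/800 = 0.05
  a_SE = 138/460 = 0.30, a_BE = 115/460 = 0.25, a_EE = 69/460 = 0.15
I − A =
  [   0.90    -0.05    -0.30]
  [  -0.15     0.70    -0.25]
  [  -0.35    -0.05     0.85]
Cofactors of I−A, C_ij = (−1)^(i+j)·(minor ij) (rows/columns in the sector order above):
  C_11 = (0.70)(0.85) − (-0.25)(-0.05) = 0.5825
  C_12 = −[(-0.15)(0.85) − (-0.25)(-0.35)] = 0.2150
  C_13 = (-0.15)(-0.05) − (0.70)(-0.35) = 0.2525
  C_21 = −[(-0.05)(0.85) − (-0.30)(-0.05)] = 0.0575
  C_22 = (0.90)(0.85) − (-0.30)(-0.35) = 0.6600
  C_23 = −[(0.90)(-0.05) − (-0.05)(-0.35)] = 0.0625
  C_31 = (-0.05)(-0.25) − (-0.30)(0.70) = 0.2225
  C_32 = −[(0.90)(-0.25) − (-0.30)(-0.15)] = 0.2700
  C_33 = (0.90)(0.70) − (-0.05)(-0.15) = 0.6225
det(I−A) = Σ_j (I−A)_1j·C_1j = (0.90)(0.5825) + (-0.05)(0.2150) + (-0.30)(0.2525) = 0.43775
adj(I−A) = Cᵀ =
  [ 0.5825   0.0575   0.2225]
  [ 0.2150   0.6600   0.2700]
  [ 0.2525   0.0625   0.6225]
(I − A)⁻¹ = adj(I−A) / det(I−A) ≈
  [   1.3307     0.1314     0.5083]
  [   0.4911     1.5077     0.6168]
  [   0.5768     0.1428     1.4220]
x = (I − A)⁻¹ d = adj(I−A)·d / det(I−A), with det(I−A) = 0.43775:
  x_S = (0.5825·230 + 0.0575·30 + 0.2225·50) / 0.43775 = 146.825 / 0.43775 ≈ 335.4
  x_B = (0.2150·230 + 0.6600·30 + 0.2700·50) / 0.43775 = 82.75 / 0.43775 ≈ 189.0
  x_E = (0.2525·230 + 0.0625·30 + 0.6225·50) / 0.43775 = 91.075 / 0.43775 ≈ 208.1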